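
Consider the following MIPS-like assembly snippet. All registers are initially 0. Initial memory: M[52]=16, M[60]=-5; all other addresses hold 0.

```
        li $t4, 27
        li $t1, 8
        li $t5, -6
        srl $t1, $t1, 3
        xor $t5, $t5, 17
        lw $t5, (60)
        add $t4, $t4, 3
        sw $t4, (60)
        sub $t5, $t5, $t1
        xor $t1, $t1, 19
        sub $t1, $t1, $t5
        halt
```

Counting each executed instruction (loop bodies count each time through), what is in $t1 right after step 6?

1

li $t4, 27 → $t4=27
li $t1, 8 → $t1=8
li $t5, -6 → $t5=-6
srl $t1, $t1, 3 → $t1=8>>3=1
xor $t5, $t5, 17 → $t5=(-6)^17=-21
lw $t5, (60) → $t5=M[60]=-5
After step 6: $t1 = 1.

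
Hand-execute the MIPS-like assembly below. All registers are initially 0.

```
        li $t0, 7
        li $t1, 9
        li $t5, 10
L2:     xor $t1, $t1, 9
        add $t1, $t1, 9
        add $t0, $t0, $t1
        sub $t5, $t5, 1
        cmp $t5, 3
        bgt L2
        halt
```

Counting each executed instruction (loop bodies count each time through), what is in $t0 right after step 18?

$t0=7
$t1=9
$t5=10
$t1=9^9=0
$t1=0+9=9
$t0=7+9=16
$t5=10-1=9
cmp $t5, 3  (cmp 9,3)
bgt L2: taken
$t1=9^9=0
$t1=0+9=9
$t0=16+9=25
$t5=9-1=8
cmp $t5, 3  (cmp 8,3)
bgt L2: taken
$t1=9^9=0
$t1=0+9=9
$t0=25+9=34
After step 18: $t0 = 34.

34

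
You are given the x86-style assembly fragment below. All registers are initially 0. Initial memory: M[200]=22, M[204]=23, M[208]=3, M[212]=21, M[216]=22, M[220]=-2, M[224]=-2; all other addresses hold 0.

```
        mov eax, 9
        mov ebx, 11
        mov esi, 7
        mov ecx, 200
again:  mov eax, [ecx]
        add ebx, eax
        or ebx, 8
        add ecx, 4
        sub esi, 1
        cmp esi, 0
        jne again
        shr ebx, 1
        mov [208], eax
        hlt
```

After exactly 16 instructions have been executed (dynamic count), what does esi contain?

eax=9
ebx=11
esi=7
ecx=200
eax=M[200]=22
ebx=11+22=33
ebx=33|8=41
ecx=200+4=204
esi=7-1=6
cmp esi, 0  (cmp 6,0)
jne again: taken
eax=M[204]=23
ebx=41+23=64
ebx=64|8=72
ecx=204+4=208
esi=6-1=5
After step 16: esi = 5.

5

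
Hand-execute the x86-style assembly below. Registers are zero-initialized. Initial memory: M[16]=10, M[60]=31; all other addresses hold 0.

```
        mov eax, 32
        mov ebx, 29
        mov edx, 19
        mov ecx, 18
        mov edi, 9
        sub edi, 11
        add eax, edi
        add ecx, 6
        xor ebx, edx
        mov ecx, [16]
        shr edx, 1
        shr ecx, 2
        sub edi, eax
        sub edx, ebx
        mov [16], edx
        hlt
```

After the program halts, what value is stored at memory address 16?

after mov eax, 32: eax=32
after mov ebx, 29: ebx=29
after mov edx, 19: edx=19
after mov ecx, 18: ecx=18
after mov edi, 9: edi=9
after sub edi, 11: edi=9-11=-2
after add eax, edi: eax=32+(-2)=30
after add ecx, 6: ecx=18+6=24
after xor ebx, edx: ebx=29^19=14
after mov ecx, [16]: ecx=M[16]=10
after shr edx, 1: edx=19>>1=9
after shr ecx, 2: ecx=10>>2=2
after sub edi, eax: edi=(-2)-30=-32
after sub edx, ebx: edx=9-14=-5
mov [16], edx → M[16]=-5
halt.

-5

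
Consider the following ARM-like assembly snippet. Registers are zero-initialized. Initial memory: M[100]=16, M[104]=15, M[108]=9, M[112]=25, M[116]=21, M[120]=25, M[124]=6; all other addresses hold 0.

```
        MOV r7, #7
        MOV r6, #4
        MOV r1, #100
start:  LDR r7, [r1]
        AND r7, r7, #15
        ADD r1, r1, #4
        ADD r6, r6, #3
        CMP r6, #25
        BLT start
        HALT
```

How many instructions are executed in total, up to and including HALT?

after MOV r7, #7: r7=7
after MOV r6, #4: r6=4
after MOV r1, #100: r1=100
after LDR r7, [r1]: r7=M[100]=16
after AND r7, r7, #15: r7=16&15=0
after ADD r1, r1, #4: r1=100+4=104
after ADD r6, r6, #3: r6=4+3=7
CMP r6, #25  (cmp 7,25)
BLT start: taken
after LDR r7, [r1]: r7=M[104]=15
after AND r7, r7, #15: r7=15&15=15
after ADD r1, r1, #4: r1=104+4=108
after ADD r6, r6, #3: r6=7+3=10
CMP r6, #25  (cmp 10,25)
BLT start: taken
after LDR r7, [r1]: r7=M[108]=9
after AND r7, r7, #15: r7=9&15=9
after ADD r1, r1, #4: r1=108+4=112
after ADD r6, r6, #3: r6=10+3=13
CMP r6, #25  (cmp 13,25)
BLT start: taken
after LDR r7, [r1]: r7=M[112]=25
after AND r7, r7, #15: r7=25&15=9
after ADD r1, r1, #4: r1=112+4=116
after ADD r6, r6, #3: r6=13+3=16
CMP r6, #25  (cmp 16,25)
BLT start: taken
after LDR r7, [r1]: r7=M[116]=21
after AND r7, r7, #15: r7=21&15=5
after ADD r1, r1, #4: r1=116+4=120
after ADD r6, r6, #3: r6=16+3=19
CMP r6, #25  (cmp 19,25)
BLT start: taken
after LDR r7, [r1]: r7=M[120]=25
after AND r7, r7, #15: r7=25&15=9
after ADD r1, r1, #4: r1=120+4=124
after ADD r6, r6, #3: r6=19+3=22
CMP r6, #25  (cmp 22,25)
BLT start: taken
after LDR r7, [r1]: r7=M[124]=6
after AND r7, r7, #15: r7=6&15=6
after ADD r1, r1, #4: r1=124+4=128
after ADD r6, r6, #3: r6=22+3=25
CMP r6, #25  (cmp 25,25)
BLT start: not taken
halt.
Total executed instructions: 46.

46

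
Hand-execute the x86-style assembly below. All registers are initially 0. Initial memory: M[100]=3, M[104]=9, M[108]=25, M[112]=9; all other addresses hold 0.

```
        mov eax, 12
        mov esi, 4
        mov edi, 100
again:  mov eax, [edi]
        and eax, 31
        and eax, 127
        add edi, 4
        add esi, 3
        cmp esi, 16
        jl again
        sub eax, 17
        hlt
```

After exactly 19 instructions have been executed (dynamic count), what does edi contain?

108

after mov eax, 12: eax=12
after mov esi, 4: esi=4
after mov edi, 100: edi=100
after mov eax, [edi]: eax=M[100]=3
after and eax, 31: eax=3&31=3
after and eax, 127: eax=3&127=3
after add edi, 4: edi=100+4=104
after add esi, 3: esi=4+3=7
cmp esi, 16  (cmp 7,16)
jl again: taken
after mov eax, [edi]: eax=M[104]=9
after and eax, 31: eax=9&31=9
after and eax, 127: eax=9&127=9
after add edi, 4: edi=104+4=108
after add esi, 3: esi=7+3=10
cmp esi, 16  (cmp 10,16)
jl again: taken
after mov eax, [edi]: eax=M[108]=25
after and eax, 31: eax=25&31=25
After step 19: edi = 108.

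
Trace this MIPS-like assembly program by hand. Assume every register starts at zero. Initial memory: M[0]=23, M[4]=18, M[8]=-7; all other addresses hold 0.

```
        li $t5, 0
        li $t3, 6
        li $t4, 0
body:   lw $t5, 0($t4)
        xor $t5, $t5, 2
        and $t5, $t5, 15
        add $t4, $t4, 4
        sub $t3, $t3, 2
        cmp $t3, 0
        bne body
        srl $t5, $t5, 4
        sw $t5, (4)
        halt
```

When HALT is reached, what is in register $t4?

li $t5, 0 → $t5=0
li $t3, 6 → $t3=6
li $t4, 0 → $t4=0
lw $t5, 0($t4) → $t5=M[0]=23
xor $t5, $t5, 2 → $t5=23^2=21
and $t5, $t5, 15 → $t5=21&15=5
add $t4, $t4, 4 → $t4=0+4=4
sub $t3, $t3, 2 → $t3=6-2=4
cmp $t3, 0  (cmp 4,0)
bne body: taken
lw $t5, 0($t4) → $t5=M[4]=18
xor $t5, $t5, 2 → $t5=18^2=16
and $t5, $t5, 15 → $t5=16&15=0
add $t4, $t4, 4 → $t4=4+4=8
sub $t3, $t3, 2 → $t3=4-2=2
cmp $t3, 0  (cmp 2,0)
bne body: taken
lw $t5, 0($t4) → $t5=M[8]=-7
xor $t5, $t5, 2 → $t5=(-7)^2=-5
and $t5, $t5, 15 → $t5=(-5)&15=11
add $t4, $t4, 4 → $t4=8+4=12
sub $t3, $t3, 2 → $t3=2-2=0
cmp $t3, 0  (cmp 0,0)
bne body: not taken
srl $t5, $t5, 4 → $t5=11>>4=0
sw $t5, (4) → M[4]=0
halt.

12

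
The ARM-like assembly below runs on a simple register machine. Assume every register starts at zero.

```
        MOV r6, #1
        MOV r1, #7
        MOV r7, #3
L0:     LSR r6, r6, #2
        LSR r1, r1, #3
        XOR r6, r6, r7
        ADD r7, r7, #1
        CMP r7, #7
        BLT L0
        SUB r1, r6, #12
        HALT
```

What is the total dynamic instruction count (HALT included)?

29

MOV r6, #1 → r6=1
MOV r1, #7 → r1=7
MOV r7, #3 → r7=3
LSR r6, r6, #2 → r6=1>>2=0
LSR r1, r1, #3 → r1=7>>3=0
XOR r6, r6, r7 → r6=0^3=3
ADD r7, r7, #1 → r7=3+1=4
CMP r7, #7  (cmp 4,7)
BLT L0: taken
LSR r6, r6, #2 → r6=3>>2=0
LSR r1, r1, #3 → r1=0>>3=0
XOR r6, r6, r7 → r6=0^4=4
ADD r7, r7, #1 → r7=4+1=5
CMP r7, #7  (cmp 5,7)
BLT L0: taken
LSR r6, r6, #2 → r6=4>>2=1
LSR r1, r1, #3 → r1=0>>3=0
XOR r6, r6, r7 → r6=1^5=4
ADD r7, r7, #1 → r7=5+1=6
CMP r7, #7  (cmp 6,7)
BLT L0: taken
LSR r6, r6, #2 → r6=4>>2=1
LSR r1, r1, #3 → r1=0>>3=0
XOR r6, r6, r7 → r6=1^6=7
ADD r7, r7, #1 → r7=6+1=7
CMP r7, #7  (cmp 7,7)
BLT L0: not taken
SUB r1, r6, #12 → r1=7-12=-5
halt.
Total executed instructions: 29.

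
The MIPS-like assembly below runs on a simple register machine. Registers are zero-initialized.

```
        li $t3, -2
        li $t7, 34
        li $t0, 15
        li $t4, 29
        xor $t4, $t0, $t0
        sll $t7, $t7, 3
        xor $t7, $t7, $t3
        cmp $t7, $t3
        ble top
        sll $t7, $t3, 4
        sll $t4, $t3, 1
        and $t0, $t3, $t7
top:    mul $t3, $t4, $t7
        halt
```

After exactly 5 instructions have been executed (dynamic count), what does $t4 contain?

0

li $t3, -2 → $t3=-2
li $t7, 34 → $t7=34
li $t0, 15 → $t0=15
li $t4, 29 → $t4=29
xor $t4, $t0, $t0 → $t4=15^15=0
After step 5: $t4 = 0.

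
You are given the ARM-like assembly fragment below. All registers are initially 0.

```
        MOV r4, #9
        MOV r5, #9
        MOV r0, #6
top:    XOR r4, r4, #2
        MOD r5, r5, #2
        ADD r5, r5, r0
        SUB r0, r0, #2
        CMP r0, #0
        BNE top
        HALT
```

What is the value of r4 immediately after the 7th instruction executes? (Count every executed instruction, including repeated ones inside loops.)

after MOV r4, #9: r4=9
after MOV r5, #9: r5=9
after MOV r0, #6: r0=6
after XOR r4, r4, #2: r4=9^2=11
after MOD r5, r5, #2: r5=9%2=1
after ADD r5, r5, r0: r5=1+6=7
after SUB r0, r0, #2: r0=6-2=4
After step 7: r4 = 11.

11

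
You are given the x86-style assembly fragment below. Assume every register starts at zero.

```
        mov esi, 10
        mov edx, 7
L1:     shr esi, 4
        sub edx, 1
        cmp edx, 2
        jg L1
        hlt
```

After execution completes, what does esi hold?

after mov esi, 10: esi=10
after mov edx, 7: edx=7
after shr esi, 4: esi=10>>4=0
after sub edx, 1: edx=7-1=6
cmp edx, 2  (cmp 6,2)
jg L1: taken
after shr esi, 4: esi=0>>4=0
after sub edx, 1: edx=6-1=5
cmp edx, 2  (cmp 5,2)
jg L1: taken
after shr esi, 4: esi=0>>4=0
after sub edx, 1: edx=5-1=4
cmp edx, 2  (cmp 4,2)
jg L1: taken
after shr esi, 4: esi=0>>4=0
after sub edx, 1: edx=4-1=3
cmp edx, 2  (cmp 3,2)
jg L1: taken
after shr esi, 4: esi=0>>4=0
after sub edx, 1: edx=3-1=2
cmp edx, 2  (cmp 2,2)
jg L1: not taken
halt.

0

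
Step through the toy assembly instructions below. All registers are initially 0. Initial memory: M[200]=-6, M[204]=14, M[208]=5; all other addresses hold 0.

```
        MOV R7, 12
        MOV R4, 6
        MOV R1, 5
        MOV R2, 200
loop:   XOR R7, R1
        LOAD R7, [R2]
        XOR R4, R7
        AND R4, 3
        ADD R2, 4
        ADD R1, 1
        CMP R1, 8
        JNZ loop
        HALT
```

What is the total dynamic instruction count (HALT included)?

29

R7=12
R4=6
R1=5
R2=200
R7=12^5=9
R7=M[200]=-6
R4=6^(-6)=-4
R4=(-4)&3=0
R2=200+4=204
R1=5+1=6
CMP R1, 8  (cmp 6,8)
JNZ loop: taken
R7=(-6)^6=-4
R7=M[204]=14
R4=0^14=14
R4=14&3=2
R2=204+4=208
R1=6+1=7
CMP R1, 8  (cmp 7,8)
JNZ loop: taken
R7=14^7=9
R7=M[208]=5
R4=2^5=7
R4=7&3=3
R2=208+4=212
R1=7+1=8
CMP R1, 8  (cmp 8,8)
JNZ loop: not taken
halt.
Total executed instructions: 29.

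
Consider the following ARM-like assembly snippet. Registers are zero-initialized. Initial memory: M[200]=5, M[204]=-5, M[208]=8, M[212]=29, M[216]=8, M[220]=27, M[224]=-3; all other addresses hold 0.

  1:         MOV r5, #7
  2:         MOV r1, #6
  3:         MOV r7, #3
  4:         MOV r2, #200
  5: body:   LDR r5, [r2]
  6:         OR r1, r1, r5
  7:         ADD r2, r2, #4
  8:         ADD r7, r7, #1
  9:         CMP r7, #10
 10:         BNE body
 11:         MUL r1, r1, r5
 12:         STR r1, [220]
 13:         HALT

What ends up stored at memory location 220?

3

MOV r5, #7 → r5=7
MOV r1, #6 → r1=6
MOV r7, #3 → r7=3
MOV r2, #200 → r2=200
LDR r5, [r2] → r5=M[200]=5
OR r1, r1, r5 → r1=6|5=7
ADD r2, r2, #4 → r2=200+4=204
ADD r7, r7, #1 → r7=3+1=4
CMP r7, #10  (cmp 4,10)
BNE body: taken
LDR r5, [r2] → r5=M[204]=-5
OR r1, r1, r5 → r1=7|(-5)=-1
ADD r2, r2, #4 → r2=204+4=208
ADD r7, r7, #1 → r7=4+1=5
CMP r7, #10  (cmp 5,10)
BNE body: taken
LDR r5, [r2] → r5=M[208]=8
OR r1, r1, r5 → r1=(-1)|8=-1
ADD r2, r2, #4 → r2=208+4=212
ADD r7, r7, #1 → r7=5+1=6
CMP r7, #10  (cmp 6,10)
BNE body: taken
LDR r5, [r2] → r5=M[212]=29
OR r1, r1, r5 → r1=(-1)|29=-1
ADD r2, r2, #4 → r2=212+4=216
ADD r7, r7, #1 → r7=6+1=7
CMP r7, #10  (cmp 7,10)
BNE body: taken
LDR r5, [r2] → r5=M[216]=8
OR r1, r1, r5 → r1=(-1)|8=-1
ADD r2, r2, #4 → r2=216+4=220
ADD r7, r7, #1 → r7=7+1=8
CMP r7, #10  (cmp 8,10)
BNE body: taken
LDR r5, [r2] → r5=M[220]=27
OR r1, r1, r5 → r1=(-1)|27=-1
ADD r2, r2, #4 → r2=220+4=224
ADD r7, r7, #1 → r7=8+1=9
CMP r7, #10  (cmp 9,10)
BNE body: taken
LDR r5, [r2] → r5=M[224]=-3
OR r1, r1, r5 → r1=(-1)|(-3)=-1
ADD r2, r2, #4 → r2=224+4=228
ADD r7, r7, #1 → r7=9+1=10
CMP r7, #10  (cmp 10,10)
BNE body: not taken
MUL r1, r1, r5 → r1=(-1)*(-3)=3
STR r1, [220] → M[220]=3
halt.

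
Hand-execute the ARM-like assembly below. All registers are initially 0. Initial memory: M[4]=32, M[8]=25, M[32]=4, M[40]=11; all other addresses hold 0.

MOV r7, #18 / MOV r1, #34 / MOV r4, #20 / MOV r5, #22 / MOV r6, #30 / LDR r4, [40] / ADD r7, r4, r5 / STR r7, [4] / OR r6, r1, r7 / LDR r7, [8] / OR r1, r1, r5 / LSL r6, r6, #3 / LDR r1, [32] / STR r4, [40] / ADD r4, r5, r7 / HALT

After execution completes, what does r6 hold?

MOV r7, #18 → r7=18
MOV r1, #34 → r1=34
MOV r4, #20 → r4=20
MOV r5, #22 → r5=22
MOV r6, #30 → r6=30
LDR r4, [40] → r4=M[40]=11
ADD r7, r4, r5 → r7=11+22=33
STR r7, [4] → M[4]=33
OR r6, r1, r7 → r6=34|33=35
LDR r7, [8] → r7=M[8]=25
OR r1, r1, r5 → r1=34|22=54
LSL r6, r6, #3 → r6=35<<3=280
LDR r1, [32] → r1=M[32]=4
STR r4, [40] → M[40]=11
ADD r4, r5, r7 → r4=22+25=47
halt.

280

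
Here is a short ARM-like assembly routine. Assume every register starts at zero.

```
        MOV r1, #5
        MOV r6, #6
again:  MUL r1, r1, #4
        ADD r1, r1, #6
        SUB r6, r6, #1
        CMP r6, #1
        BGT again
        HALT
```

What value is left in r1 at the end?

after MOV r1, #5: r1=5
after MOV r6, #6: r6=6
after MUL r1, r1, #4: r1=5*4=20
after ADD r1, r1, #6: r1=20+6=26
after SUB r6, r6, #1: r6=6-1=5
CMP r6, #1  (cmp 5,1)
BGT again: taken
after MUL r1, r1, #4: r1=26*4=104
after ADD r1, r1, #6: r1=104+6=110
after SUB r6, r6, #1: r6=5-1=4
CMP r6, #1  (cmp 4,1)
BGT again: taken
after MUL r1, r1, #4: r1=110*4=440
after ADD r1, r1, #6: r1=440+6=446
after SUB r6, r6, #1: r6=4-1=3
CMP r6, #1  (cmp 3,1)
BGT again: taken
after MUL r1, r1, #4: r1=446*4=1784
after ADD r1, r1, #6: r1=1784+6=1790
after SUB r6, r6, #1: r6=3-1=2
CMP r6, #1  (cmp 2,1)
BGT again: taken
after MUL r1, r1, #4: r1=1790*4=7160
after ADD r1, r1, #6: r1=7160+6=7166
after SUB r6, r6, #1: r6=2-1=1
CMP r6, #1  (cmp 1,1)
BGT again: not taken
halt.

7166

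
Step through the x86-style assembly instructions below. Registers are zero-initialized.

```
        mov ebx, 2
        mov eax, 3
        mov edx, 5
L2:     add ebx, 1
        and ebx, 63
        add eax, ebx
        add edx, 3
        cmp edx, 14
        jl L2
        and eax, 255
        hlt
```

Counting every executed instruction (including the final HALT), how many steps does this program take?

ebx=2
eax=3
edx=5
ebx=2+1=3
ebx=3&63=3
eax=3+3=6
edx=5+3=8
cmp edx, 14  (cmp 8,14)
jl L2: taken
ebx=3+1=4
ebx=4&63=4
eax=6+4=10
edx=8+3=11
cmp edx, 14  (cmp 11,14)
jl L2: taken
ebx=4+1=5
ebx=5&63=5
eax=10+5=15
edx=11+3=14
cmp edx, 14  (cmp 14,14)
jl L2: not taken
eax=15&255=15
halt.
Total executed instructions: 23.

23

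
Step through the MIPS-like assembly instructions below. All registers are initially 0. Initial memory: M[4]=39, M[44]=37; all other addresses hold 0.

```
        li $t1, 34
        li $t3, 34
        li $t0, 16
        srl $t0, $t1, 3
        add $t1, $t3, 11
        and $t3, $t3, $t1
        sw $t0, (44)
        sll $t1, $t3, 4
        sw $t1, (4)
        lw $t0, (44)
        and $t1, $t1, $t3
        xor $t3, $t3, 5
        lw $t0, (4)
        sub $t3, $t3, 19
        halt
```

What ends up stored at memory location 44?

$t1=34
$t3=34
$t0=16
$t0=34>>3=4
$t1=34+11=45
$t3=34&45=32
sw $t0, (44) → M[44]=4
$t1=32<<4=512
sw $t1, (4) → M[4]=512
$t0=M[44]=4
$t1=512&32=0
$t3=32^5=37
$t0=M[4]=512
$t3=37-19=18
halt.

4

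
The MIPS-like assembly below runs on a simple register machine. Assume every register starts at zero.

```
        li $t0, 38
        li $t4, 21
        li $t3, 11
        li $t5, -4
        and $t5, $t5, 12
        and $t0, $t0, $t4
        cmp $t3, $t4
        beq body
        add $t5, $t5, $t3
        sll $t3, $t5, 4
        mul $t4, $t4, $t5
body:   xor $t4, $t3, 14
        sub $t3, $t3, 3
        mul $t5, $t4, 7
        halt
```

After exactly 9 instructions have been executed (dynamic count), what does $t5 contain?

23

li $t0, 38 → $t0=38
li $t4, 21 → $t4=21
li $t3, 11 → $t3=11
li $t5, -4 → $t5=-4
and $t5, $t5, 12 → $t5=(-4)&12=12
and $t0, $t0, $t4 → $t0=38&21=4
cmp $t3, $t4  (cmp 11,21)
beq body: not taken
add $t5, $t5, $t3 → $t5=12+11=23
After step 9: $t5 = 23.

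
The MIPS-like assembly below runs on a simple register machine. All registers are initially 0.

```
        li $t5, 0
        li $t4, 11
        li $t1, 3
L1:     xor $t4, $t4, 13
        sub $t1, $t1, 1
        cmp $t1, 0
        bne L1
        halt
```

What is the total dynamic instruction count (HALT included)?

16

after li $t5, 0: $t5=0
after li $t4, 11: $t4=11
after li $t1, 3: $t1=3
after xor $t4, $t4, 13: $t4=11^13=6
after sub $t1, $t1, 1: $t1=3-1=2
cmp $t1, 0  (cmp 2,0)
bne L1: taken
after xor $t4, $t4, 13: $t4=6^13=11
after sub $t1, $t1, 1: $t1=2-1=1
cmp $t1, 0  (cmp 1,0)
bne L1: taken
after xor $t4, $t4, 13: $t4=11^13=6
after sub $t1, $t1, 1: $t1=1-1=0
cmp $t1, 0  (cmp 0,0)
bne L1: not taken
halt.
Total executed instructions: 16.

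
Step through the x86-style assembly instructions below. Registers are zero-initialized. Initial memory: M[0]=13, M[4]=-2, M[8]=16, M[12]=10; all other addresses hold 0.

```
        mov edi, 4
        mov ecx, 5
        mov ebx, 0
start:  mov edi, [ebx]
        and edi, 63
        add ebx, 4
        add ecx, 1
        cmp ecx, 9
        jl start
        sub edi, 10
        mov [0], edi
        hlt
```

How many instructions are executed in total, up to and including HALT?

30

mov edi, 4 → edi=4
mov ecx, 5 → ecx=5
mov ebx, 0 → ebx=0
mov edi, [ebx] → edi=M[0]=13
and edi, 63 → edi=13&63=13
add ebx, 4 → ebx=0+4=4
add ecx, 1 → ecx=5+1=6
cmp ecx, 9  (cmp 6,9)
jl start: taken
mov edi, [ebx] → edi=M[4]=-2
and edi, 63 → edi=(-2)&63=62
add ebx, 4 → ebx=4+4=8
add ecx, 1 → ecx=6+1=7
cmp ecx, 9  (cmp 7,9)
jl start: taken
mov edi, [ebx] → edi=M[8]=16
and edi, 63 → edi=16&63=16
add ebx, 4 → ebx=8+4=12
add ecx, 1 → ecx=7+1=8
cmp ecx, 9  (cmp 8,9)
jl start: taken
mov edi, [ebx] → edi=M[12]=10
and edi, 63 → edi=10&63=10
add ebx, 4 → ebx=12+4=16
add ecx, 1 → ecx=8+1=9
cmp ecx, 9  (cmp 9,9)
jl start: not taken
sub edi, 10 → edi=10-10=0
mov [0], edi → M[0]=0
halt.
Total executed instructions: 30.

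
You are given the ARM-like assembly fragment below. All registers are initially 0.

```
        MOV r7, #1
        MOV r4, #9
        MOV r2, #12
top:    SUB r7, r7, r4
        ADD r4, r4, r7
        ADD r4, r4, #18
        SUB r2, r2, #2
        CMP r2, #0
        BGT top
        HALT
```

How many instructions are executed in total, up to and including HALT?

r7=1
r4=9
r2=12
r7=1-9=-8
r4=9+(-8)=1
r4=1+18=19
r2=12-2=10
CMP r2, #0  (cmp 10,0)
BGT top: taken
r7=(-8)-19=-27
r4=19+(-27)=-8
r4=(-8)+18=10
r2=10-2=8
CMP r2, #0  (cmp 8,0)
BGT top: taken
r7=(-27)-10=-37
r4=10+(-37)=-27
r4=(-27)+18=-9
r2=8-2=6
CMP r2, #0  (cmp 6,0)
BGT top: taken
r7=(-37)-(-9)=-28
r4=(-9)+(-28)=-37
r4=(-37)+18=-19
r2=6-2=4
CMP r2, #0  (cmp 4,0)
BGT top: taken
r7=(-28)-(-19)=-9
r4=(-19)+(-9)=-28
r4=(-28)+18=-10
r2=4-2=2
CMP r2, #0  (cmp 2,0)
BGT top: taken
r7=(-9)-(-10)=1
r4=(-10)+1=-9
r4=(-9)+18=9
r2=2-2=0
CMP r2, #0  (cmp 0,0)
BGT top: not taken
halt.
Total executed instructions: 40.

40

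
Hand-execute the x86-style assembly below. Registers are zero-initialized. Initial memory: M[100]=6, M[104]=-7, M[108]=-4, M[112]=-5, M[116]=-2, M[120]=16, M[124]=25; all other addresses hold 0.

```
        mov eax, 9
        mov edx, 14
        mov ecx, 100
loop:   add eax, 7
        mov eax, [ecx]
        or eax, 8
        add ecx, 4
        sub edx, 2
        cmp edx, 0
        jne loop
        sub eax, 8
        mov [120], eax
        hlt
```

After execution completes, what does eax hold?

eax=9
edx=14
ecx=100
eax=9+7=16
eax=M[100]=6
eax=6|8=14
ecx=100+4=104
edx=14-2=12
cmp edx, 0  (cmp 12,0)
jne loop: taken
eax=14+7=21
eax=M[104]=-7
eax=(-7)|8=-7
ecx=104+4=108
edx=12-2=10
cmp edx, 0  (cmp 10,0)
jne loop: taken
eax=(-7)+7=0
eax=M[108]=-4
eax=(-4)|8=-4
ecx=108+4=112
edx=10-2=8
cmp edx, 0  (cmp 8,0)
jne loop: taken
eax=(-4)+7=3
eax=M[112]=-5
eax=(-5)|8=-5
ecx=112+4=116
edx=8-2=6
cmp edx, 0  (cmp 6,0)
jne loop: taken
eax=(-5)+7=2
eax=M[116]=-2
eax=(-2)|8=-2
ecx=116+4=120
edx=6-2=4
cmp edx, 0  (cmp 4,0)
jne loop: taken
eax=(-2)+7=5
eax=M[120]=16
eax=16|8=24
ecx=120+4=124
edx=4-2=2
cmp edx, 0  (cmp 2,0)
jne loop: taken
eax=24+7=31
eax=M[124]=25
eax=25|8=25
ecx=124+4=128
edx=2-2=0
cmp edx, 0  (cmp 0,0)
jne loop: not taken
eax=25-8=17
mov [120], eax → M[120]=17
halt.

17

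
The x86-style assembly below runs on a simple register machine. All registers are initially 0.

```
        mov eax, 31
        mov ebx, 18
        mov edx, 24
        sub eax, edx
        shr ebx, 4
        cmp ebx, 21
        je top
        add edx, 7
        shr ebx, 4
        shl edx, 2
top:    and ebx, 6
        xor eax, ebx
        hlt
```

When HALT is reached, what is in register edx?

124

eax=31
ebx=18
edx=24
eax=31-24=7
ebx=18>>4=1
cmp ebx, 21  (cmp 1,21)
je top: not taken
edx=24+7=31
ebx=1>>4=0
edx=31<<2=124
ebx=0&6=0
eax=7^0=7
halt.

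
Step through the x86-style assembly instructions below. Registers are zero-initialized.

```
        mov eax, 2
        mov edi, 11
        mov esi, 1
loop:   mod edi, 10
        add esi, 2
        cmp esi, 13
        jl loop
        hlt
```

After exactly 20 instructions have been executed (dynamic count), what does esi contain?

9

after mov eax, 2: eax=2
after mov edi, 11: edi=11
after mov esi, 1: esi=1
after mod edi, 10: edi=11%10=1
after add esi, 2: esi=1+2=3
cmp esi, 13  (cmp 3,13)
jl loop: taken
after mod edi, 10: edi=1%10=1
after add esi, 2: esi=3+2=5
cmp esi, 13  (cmp 5,13)
jl loop: taken
after mod edi, 10: edi=1%10=1
after add esi, 2: esi=5+2=7
cmp esi, 13  (cmp 7,13)
jl loop: taken
after mod edi, 10: edi=1%10=1
after add esi, 2: esi=7+2=9
cmp esi, 13  (cmp 9,13)
jl loop: taken
after mod edi, 10: edi=1%10=1
After step 20: esi = 9.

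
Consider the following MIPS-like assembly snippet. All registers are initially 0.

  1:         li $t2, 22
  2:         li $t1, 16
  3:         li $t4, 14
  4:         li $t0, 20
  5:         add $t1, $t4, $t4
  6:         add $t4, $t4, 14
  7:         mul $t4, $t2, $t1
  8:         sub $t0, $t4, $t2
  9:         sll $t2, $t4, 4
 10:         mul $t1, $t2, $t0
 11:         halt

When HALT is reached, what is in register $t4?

after li $t2, 22: $t2=22
after li $t1, 16: $t1=16
after li $t4, 14: $t4=14
after li $t0, 20: $t0=20
after add $t1, $t4, $t4: $t1=14+14=28
after add $t4, $t4, 14: $t4=14+14=28
after mul $t4, $t2, $t1: $t4=22*28=616
after sub $t0, $t4, $t2: $t0=616-22=594
after sll $t2, $t4, 4: $t2=616<<4=9856
after mul $t1, $t2, $t0: $t1=9856*594=5854464
halt.

616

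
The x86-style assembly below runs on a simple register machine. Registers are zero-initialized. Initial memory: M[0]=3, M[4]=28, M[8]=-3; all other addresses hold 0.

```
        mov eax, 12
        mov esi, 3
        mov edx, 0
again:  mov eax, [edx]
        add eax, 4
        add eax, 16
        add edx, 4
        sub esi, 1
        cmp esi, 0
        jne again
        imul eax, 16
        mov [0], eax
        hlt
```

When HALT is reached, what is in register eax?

272

eax=12
esi=3
edx=0
eax=M[0]=3
eax=3+4=7
eax=7+16=23
edx=0+4=4
esi=3-1=2
cmp esi, 0  (cmp 2,0)
jne again: taken
eax=M[4]=28
eax=28+4=32
eax=32+16=48
edx=4+4=8
esi=2-1=1
cmp esi, 0  (cmp 1,0)
jne again: taken
eax=M[8]=-3
eax=(-3)+4=1
eax=1+16=17
edx=8+4=12
esi=1-1=0
cmp esi, 0  (cmp 0,0)
jne again: not taken
eax=17*16=272
mov [0], eax → M[0]=272
halt.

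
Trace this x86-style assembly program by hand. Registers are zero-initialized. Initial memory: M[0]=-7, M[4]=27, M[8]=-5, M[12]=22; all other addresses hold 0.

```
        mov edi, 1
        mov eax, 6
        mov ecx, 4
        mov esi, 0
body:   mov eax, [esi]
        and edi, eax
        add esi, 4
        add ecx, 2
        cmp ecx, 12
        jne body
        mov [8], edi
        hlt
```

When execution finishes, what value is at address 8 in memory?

edi=1
eax=6
ecx=4
esi=0
eax=M[0]=-7
edi=1&(-7)=1
esi=0+4=4
ecx=4+2=6
cmp ecx, 12  (cmp 6,12)
jne body: taken
eax=M[4]=27
edi=1&27=1
esi=4+4=8
ecx=6+2=8
cmp ecx, 12  (cmp 8,12)
jne body: taken
eax=M[8]=-5
edi=1&(-5)=1
esi=8+4=12
ecx=8+2=10
cmp ecx, 12  (cmp 10,12)
jne body: taken
eax=M[12]=22
edi=1&22=0
esi=12+4=16
ecx=10+2=12
cmp ecx, 12  (cmp 12,12)
jne body: not taken
mov [8], edi → M[8]=0
halt.

0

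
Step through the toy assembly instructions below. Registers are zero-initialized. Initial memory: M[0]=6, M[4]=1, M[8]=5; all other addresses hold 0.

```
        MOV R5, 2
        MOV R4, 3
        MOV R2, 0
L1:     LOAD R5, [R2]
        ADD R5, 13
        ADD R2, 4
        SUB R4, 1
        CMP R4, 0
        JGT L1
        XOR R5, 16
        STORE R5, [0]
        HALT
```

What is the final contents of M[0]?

MOV R5, 2 → R5=2
MOV R4, 3 → R4=3
MOV R2, 0 → R2=0
LOAD R5, [R2] → R5=M[0]=6
ADD R5, 13 → R5=6+13=19
ADD R2, 4 → R2=0+4=4
SUB R4, 1 → R4=3-1=2
CMP R4, 0  (cmp 2,0)
JGT L1: taken
LOAD R5, [R2] → R5=M[4]=1
ADD R5, 13 → R5=1+13=14
ADD R2, 4 → R2=4+4=8
SUB R4, 1 → R4=2-1=1
CMP R4, 0  (cmp 1,0)
JGT L1: taken
LOAD R5, [R2] → R5=M[8]=5
ADD R5, 13 → R5=5+13=18
ADD R2, 4 → R2=8+4=12
SUB R4, 1 → R4=1-1=0
CMP R4, 0  (cmp 0,0)
JGT L1: not taken
XOR R5, 16 → R5=18^16=2
STORE R5, [0] → M[0]=2
halt.

2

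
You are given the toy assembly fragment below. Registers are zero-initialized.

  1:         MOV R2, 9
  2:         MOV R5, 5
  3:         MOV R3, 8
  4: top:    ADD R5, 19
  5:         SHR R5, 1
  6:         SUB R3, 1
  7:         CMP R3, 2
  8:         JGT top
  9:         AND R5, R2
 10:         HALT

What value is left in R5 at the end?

0

MOV R2, 9 → R2=9
MOV R5, 5 → R5=5
MOV R3, 8 → R3=8
ADD R5, 19 → R5=5+19=24
SHR R5, 1 → R5=24>>1=12
SUB R3, 1 → R3=8-1=7
CMP R3, 2  (cmp 7,2)
JGT top: taken
ADD R5, 19 → R5=12+19=31
SHR R5, 1 → R5=31>>1=15
SUB R3, 1 → R3=7-1=6
CMP R3, 2  (cmp 6,2)
JGT top: taken
ADD R5, 19 → R5=15+19=34
SHR R5, 1 → R5=34>>1=17
SUB R3, 1 → R3=6-1=5
CMP R3, 2  (cmp 5,2)
JGT top: taken
ADD R5, 19 → R5=17+19=36
SHR R5, 1 → R5=36>>1=18
SUB R3, 1 → R3=5-1=4
CMP R3, 2  (cmp 4,2)
JGT top: taken
ADD R5, 19 → R5=18+19=37
SHR R5, 1 → R5=37>>1=18
SUB R3, 1 → R3=4-1=3
CMP R3, 2  (cmp 3,2)
JGT top: taken
ADD R5, 19 → R5=18+19=37
SHR R5, 1 → R5=37>>1=18
SUB R3, 1 → R3=3-1=2
CMP R3, 2  (cmp 2,2)
JGT top: not taken
AND R5, R2 → R5=18&9=0
halt.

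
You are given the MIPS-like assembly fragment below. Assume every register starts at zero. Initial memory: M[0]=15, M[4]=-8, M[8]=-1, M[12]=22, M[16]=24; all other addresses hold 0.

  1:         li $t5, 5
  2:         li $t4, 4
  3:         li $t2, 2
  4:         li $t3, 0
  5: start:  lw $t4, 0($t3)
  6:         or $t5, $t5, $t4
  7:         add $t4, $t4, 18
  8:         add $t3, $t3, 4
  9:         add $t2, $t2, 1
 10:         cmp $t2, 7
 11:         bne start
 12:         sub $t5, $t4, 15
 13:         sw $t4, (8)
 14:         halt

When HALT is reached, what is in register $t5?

27

after li $t5, 5: $t5=5
after li $t4, 4: $t4=4
after li $t2, 2: $t2=2
after li $t3, 0: $t3=0
after lw $t4, 0($t3): $t4=M[0]=15
after or $t5, $t5, $t4: $t5=5|15=15
after add $t4, $t4, 18: $t4=15+18=33
after add $t3, $t3, 4: $t3=0+4=4
after add $t2, $t2, 1: $t2=2+1=3
cmp $t2, 7  (cmp 3,7)
bne start: taken
after lw $t4, 0($t3): $t4=M[4]=-8
after or $t5, $t5, $t4: $t5=15|(-8)=-1
after add $t4, $t4, 18: $t4=(-8)+18=10
after add $t3, $t3, 4: $t3=4+4=8
after add $t2, $t2, 1: $t2=3+1=4
cmp $t2, 7  (cmp 4,7)
bne start: taken
after lw $t4, 0($t3): $t4=M[8]=-1
after or $t5, $t5, $t4: $t5=(-1)|(-1)=-1
after add $t4, $t4, 18: $t4=(-1)+18=17
after add $t3, $t3, 4: $t3=8+4=12
after add $t2, $t2, 1: $t2=4+1=5
cmp $t2, 7  (cmp 5,7)
bne start: taken
after lw $t4, 0($t3): $t4=M[12]=22
after or $t5, $t5, $t4: $t5=(-1)|22=-1
after add $t4, $t4, 18: $t4=22+18=40
after add $t3, $t3, 4: $t3=12+4=16
after add $t2, $t2, 1: $t2=5+1=6
cmp $t2, 7  (cmp 6,7)
bne start: taken
after lw $t4, 0($t3): $t4=M[16]=24
after or $t5, $t5, $t4: $t5=(-1)|24=-1
after add $t4, $t4, 18: $t4=24+18=42
after add $t3, $t3, 4: $t3=16+4=20
after add $t2, $t2, 1: $t2=6+1=7
cmp $t2, 7  (cmp 7,7)
bne start: not taken
after sub $t5, $t4, 15: $t5=42-15=27
sw $t4, (8) → M[8]=42
halt.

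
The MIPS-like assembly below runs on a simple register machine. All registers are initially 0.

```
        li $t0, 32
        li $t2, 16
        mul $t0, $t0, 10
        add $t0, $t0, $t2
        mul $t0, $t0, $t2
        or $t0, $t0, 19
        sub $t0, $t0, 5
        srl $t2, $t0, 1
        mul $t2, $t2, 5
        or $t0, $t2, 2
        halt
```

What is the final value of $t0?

after li $t0, 32: $t0=32
after li $t2, 16: $t2=16
after mul $t0, $t0, 10: $t0=32*10=320
after add $t0, $t0, $t2: $t0=320+16=336
after mul $t0, $t0, $t2: $t0=336*16=5376
after or $t0, $t0, 19: $t0=5376|19=5395
after sub $t0, $t0, 5: $t0=5395-5=5390
after srl $t2, $t0, 1: $t2=5390>>1=2695
after mul $t2, $t2, 5: $t2=2695*5=13475
after or $t0, $t2, 2: $t0=13475|2=13475
halt.

13475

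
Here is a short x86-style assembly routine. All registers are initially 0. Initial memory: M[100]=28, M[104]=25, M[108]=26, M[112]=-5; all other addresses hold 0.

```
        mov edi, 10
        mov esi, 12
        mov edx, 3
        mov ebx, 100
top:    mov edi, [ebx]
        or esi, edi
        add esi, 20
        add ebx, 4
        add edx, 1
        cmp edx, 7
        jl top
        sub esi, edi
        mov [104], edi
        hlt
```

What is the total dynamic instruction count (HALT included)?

mov edi, 10 → edi=10
mov esi, 12 → esi=12
mov edx, 3 → edx=3
mov ebx, 100 → ebx=100
mov edi, [ebx] → edi=M[100]=28
or esi, edi → esi=12|28=28
add esi, 20 → esi=28+20=48
add ebx, 4 → ebx=100+4=104
add edx, 1 → edx=3+1=4
cmp edx, 7  (cmp 4,7)
jl top: taken
mov edi, [ebx] → edi=M[104]=25
or esi, edi → esi=48|25=57
add esi, 20 → esi=57+20=77
add ebx, 4 → ebx=104+4=108
add edx, 1 → edx=4+1=5
cmp edx, 7  (cmp 5,7)
jl top: taken
mov edi, [ebx] → edi=M[108]=26
or esi, edi → esi=77|26=95
add esi, 20 → esi=95+20=115
add ebx, 4 → ebx=108+4=112
add edx, 1 → edx=5+1=6
cmp edx, 7  (cmp 6,7)
jl top: taken
mov edi, [ebx] → edi=M[112]=-5
or esi, edi → esi=115|(-5)=-5
add esi, 20 → esi=(-5)+20=15
add ebx, 4 → ebx=112+4=116
add edx, 1 → edx=6+1=7
cmp edx, 7  (cmp 7,7)
jl top: not taken
sub esi, edi → esi=15-(-5)=20
mov [104], edi → M[104]=-5
halt.
Total executed instructions: 35.

35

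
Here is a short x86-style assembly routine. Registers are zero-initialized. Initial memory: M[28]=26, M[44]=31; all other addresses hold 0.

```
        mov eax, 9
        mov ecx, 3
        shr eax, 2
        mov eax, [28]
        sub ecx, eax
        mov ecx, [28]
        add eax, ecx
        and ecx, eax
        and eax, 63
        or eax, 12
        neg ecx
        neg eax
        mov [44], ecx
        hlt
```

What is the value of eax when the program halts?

-60

eax=9
ecx=3
eax=9>>2=2
eax=M[28]=26
ecx=3-26=-23
ecx=M[28]=26
eax=26+26=52
ecx=26&52=16
eax=52&63=52
eax=52|12=60
ecx=-(16)=-16
eax=-(60)=-60
mov [44], ecx → M[44]=-16
halt.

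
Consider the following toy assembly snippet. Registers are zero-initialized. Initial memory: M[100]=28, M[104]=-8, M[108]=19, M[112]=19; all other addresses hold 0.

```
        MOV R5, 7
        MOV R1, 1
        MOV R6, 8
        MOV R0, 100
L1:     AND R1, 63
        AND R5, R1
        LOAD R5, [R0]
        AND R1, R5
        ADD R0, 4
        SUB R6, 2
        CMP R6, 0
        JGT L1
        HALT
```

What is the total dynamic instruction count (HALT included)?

MOV R5, 7 → R5=7
MOV R1, 1 → R1=1
MOV R6, 8 → R6=8
MOV R0, 100 → R0=100
AND R1, 63 → R1=1&63=1
AND R5, R1 → R5=7&1=1
LOAD R5, [R0] → R5=M[100]=28
AND R1, R5 → R1=1&28=0
ADD R0, 4 → R0=100+4=104
SUB R6, 2 → R6=8-2=6
CMP R6, 0  (cmp 6,0)
JGT L1: taken
AND R1, 63 → R1=0&63=0
AND R5, R1 → R5=28&0=0
LOAD R5, [R0] → R5=M[104]=-8
AND R1, R5 → R1=0&(-8)=0
ADD R0, 4 → R0=104+4=108
SUB R6, 2 → R6=6-2=4
CMP R6, 0  (cmp 4,0)
JGT L1: taken
AND R1, 63 → R1=0&63=0
AND R5, R1 → R5=(-8)&0=0
LOAD R5, [R0] → R5=M[108]=19
AND R1, R5 → R1=0&19=0
ADD R0, 4 → R0=108+4=112
SUB R6, 2 → R6=4-2=2
CMP R6, 0  (cmp 2,0)
JGT L1: taken
AND R1, 63 → R1=0&63=0
AND R5, R1 → R5=19&0=0
LOAD R5, [R0] → R5=M[112]=19
AND R1, R5 → R1=0&19=0
ADD R0, 4 → R0=112+4=116
SUB R6, 2 → R6=2-2=0
CMP R6, 0  (cmp 0,0)
JGT L1: not taken
halt.
Total executed instructions: 37.

37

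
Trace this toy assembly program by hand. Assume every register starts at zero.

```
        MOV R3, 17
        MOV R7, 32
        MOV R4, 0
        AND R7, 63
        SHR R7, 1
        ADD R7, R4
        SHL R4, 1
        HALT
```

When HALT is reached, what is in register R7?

R3=17
R7=32
R4=0
R7=32&63=32
R7=32>>1=16
R7=16+0=16
R4=0<<1=0
halt.

16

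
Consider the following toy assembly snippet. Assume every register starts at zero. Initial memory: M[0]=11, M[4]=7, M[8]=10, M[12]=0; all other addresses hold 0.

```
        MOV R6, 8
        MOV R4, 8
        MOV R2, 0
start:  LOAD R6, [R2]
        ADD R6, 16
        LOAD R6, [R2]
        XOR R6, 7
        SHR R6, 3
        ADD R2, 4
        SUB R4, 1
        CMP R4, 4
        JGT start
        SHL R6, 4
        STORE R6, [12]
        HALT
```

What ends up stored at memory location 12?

MOV R6, 8 → R6=8
MOV R4, 8 → R4=8
MOV R2, 0 → R2=0
LOAD R6, [R2] → R6=M[0]=11
ADD R6, 16 → R6=11+16=27
LOAD R6, [R2] → R6=M[0]=11
XOR R6, 7 → R6=11^7=12
SHR R6, 3 → R6=12>>3=1
ADD R2, 4 → R2=0+4=4
SUB R4, 1 → R4=8-1=7
CMP R4, 4  (cmp 7,4)
JGT start: taken
LOAD R6, [R2] → R6=M[4]=7
ADD R6, 16 → R6=7+16=23
LOAD R6, [R2] → R6=M[4]=7
XOR R6, 7 → R6=7^7=0
SHR R6, 3 → R6=0>>3=0
ADD R2, 4 → R2=4+4=8
SUB R4, 1 → R4=7-1=6
CMP R4, 4  (cmp 6,4)
JGT start: taken
LOAD R6, [R2] → R6=M[8]=10
ADD R6, 16 → R6=10+16=26
LOAD R6, [R2] → R6=M[8]=10
XOR R6, 7 → R6=10^7=13
SHR R6, 3 → R6=13>>3=1
ADD R2, 4 → R2=8+4=12
SUB R4, 1 → R4=6-1=5
CMP R4, 4  (cmp 5,4)
JGT start: taken
LOAD R6, [R2] → R6=M[12]=0
ADD R6, 16 → R6=0+16=16
LOAD R6, [R2] → R6=M[12]=0
XOR R6, 7 → R6=0^7=7
SHR R6, 3 → R6=7>>3=0
ADD R2, 4 → R2=12+4=16
SUB R4, 1 → R4=5-1=4
CMP R4, 4  (cmp 4,4)
JGT start: not taken
SHL R6, 4 → R6=0<<4=0
STORE R6, [12] → M[12]=0
halt.

0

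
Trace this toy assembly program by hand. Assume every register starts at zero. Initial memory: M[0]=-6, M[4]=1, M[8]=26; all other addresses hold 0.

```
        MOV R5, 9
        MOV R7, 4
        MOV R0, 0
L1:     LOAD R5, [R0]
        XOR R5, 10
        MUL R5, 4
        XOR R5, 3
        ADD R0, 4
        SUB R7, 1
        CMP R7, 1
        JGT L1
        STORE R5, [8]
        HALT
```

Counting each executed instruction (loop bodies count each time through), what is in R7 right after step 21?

2

after MOV R5, 9: R5=9
after MOV R7, 4: R7=4
after MOV R0, 0: R0=0
after LOAD R5, [R0]: R5=M[0]=-6
after XOR R5, 10: R5=(-6)^10=-16
after MUL R5, 4: R5=(-16)*4=-64
after XOR R5, 3: R5=(-64)^3=-61
after ADD R0, 4: R0=0+4=4
after SUB R7, 1: R7=4-1=3
CMP R7, 1  (cmp 3,1)
JGT L1: taken
after LOAD R5, [R0]: R5=M[4]=1
after XOR R5, 10: R5=1^10=11
after MUL R5, 4: R5=11*4=44
after XOR R5, 3: R5=44^3=47
after ADD R0, 4: R0=4+4=8
after SUB R7, 1: R7=3-1=2
CMP R7, 1  (cmp 2,1)
JGT L1: taken
after LOAD R5, [R0]: R5=M[8]=26
after XOR R5, 10: R5=26^10=16
After step 21: R7 = 2.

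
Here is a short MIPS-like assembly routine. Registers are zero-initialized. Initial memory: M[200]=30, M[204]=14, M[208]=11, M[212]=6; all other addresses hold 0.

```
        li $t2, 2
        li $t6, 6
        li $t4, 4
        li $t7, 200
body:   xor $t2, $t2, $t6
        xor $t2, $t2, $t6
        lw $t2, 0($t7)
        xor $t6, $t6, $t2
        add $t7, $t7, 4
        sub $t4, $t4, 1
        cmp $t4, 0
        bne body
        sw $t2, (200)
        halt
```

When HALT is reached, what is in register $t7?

216

$t2=2
$t6=6
$t4=4
$t7=200
$t2=2^6=4
$t2=4^6=2
$t2=M[200]=30
$t6=6^30=24
$t7=200+4=204
$t4=4-1=3
cmp $t4, 0  (cmp 3,0)
bne body: taken
$t2=30^24=6
$t2=6^24=30
$t2=M[204]=14
$t6=24^14=22
$t7=204+4=208
$t4=3-1=2
cmp $t4, 0  (cmp 2,0)
bne body: taken
$t2=14^22=24
$t2=24^22=14
$t2=M[208]=11
$t6=22^11=29
$t7=208+4=212
$t4=2-1=1
cmp $t4, 0  (cmp 1,0)
bne body: taken
$t2=11^29=22
$t2=22^29=11
$t2=M[212]=6
$t6=29^6=27
$t7=212+4=216
$t4=1-1=0
cmp $t4, 0  (cmp 0,0)
bne body: not taken
sw $t2, (200) → M[200]=6
halt.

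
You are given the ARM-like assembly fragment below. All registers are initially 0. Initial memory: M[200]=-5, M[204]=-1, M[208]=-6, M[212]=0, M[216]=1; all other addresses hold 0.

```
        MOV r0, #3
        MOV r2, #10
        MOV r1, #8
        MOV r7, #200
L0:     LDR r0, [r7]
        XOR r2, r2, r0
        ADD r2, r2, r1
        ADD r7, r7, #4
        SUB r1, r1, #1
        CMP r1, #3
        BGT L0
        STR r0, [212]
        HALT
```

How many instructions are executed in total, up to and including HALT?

41

r0=3
r2=10
r1=8
r7=200
r0=M[200]=-5
r2=10^(-5)=-15
r2=(-15)+8=-7
r7=200+4=204
r1=8-1=7
CMP r1, #3  (cmp 7,3)
BGT L0: taken
r0=M[204]=-1
r2=(-7)^(-1)=6
r2=6+7=13
r7=204+4=208
r1=7-1=6
CMP r1, #3  (cmp 6,3)
BGT L0: taken
r0=M[208]=-6
r2=13^(-6)=-9
r2=(-9)+6=-3
r7=208+4=212
r1=6-1=5
CMP r1, #3  (cmp 5,3)
BGT L0: taken
r0=M[212]=0
r2=(-3)^0=-3
r2=(-3)+5=2
r7=212+4=216
r1=5-1=4
CMP r1, #3  (cmp 4,3)
BGT L0: taken
r0=M[216]=1
r2=2^1=3
r2=3+4=7
r7=216+4=220
r1=4-1=3
CMP r1, #3  (cmp 3,3)
BGT L0: not taken
STR r0, [212] → M[212]=1
halt.
Total executed instructions: 41.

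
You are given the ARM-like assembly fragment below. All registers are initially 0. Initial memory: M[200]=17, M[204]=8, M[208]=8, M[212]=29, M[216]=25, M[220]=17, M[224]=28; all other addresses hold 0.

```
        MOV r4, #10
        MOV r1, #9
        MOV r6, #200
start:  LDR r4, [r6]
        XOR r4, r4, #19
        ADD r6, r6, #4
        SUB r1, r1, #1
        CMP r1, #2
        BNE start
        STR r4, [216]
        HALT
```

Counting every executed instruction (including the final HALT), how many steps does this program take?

47

MOV r4, #10 → r4=10
MOV r1, #9 → r1=9
MOV r6, #200 → r6=200
LDR r4, [r6] → r4=M[200]=17
XOR r4, r4, #19 → r4=17^19=2
ADD r6, r6, #4 → r6=200+4=204
SUB r1, r1, #1 → r1=9-1=8
CMP r1, #2  (cmp 8,2)
BNE start: taken
LDR r4, [r6] → r4=M[204]=8
XOR r4, r4, #19 → r4=8^19=27
ADD r6, r6, #4 → r6=204+4=208
SUB r1, r1, #1 → r1=8-1=7
CMP r1, #2  (cmp 7,2)
BNE start: taken
LDR r4, [r6] → r4=M[208]=8
XOR r4, r4, #19 → r4=8^19=27
ADD r6, r6, #4 → r6=208+4=212
SUB r1, r1, #1 → r1=7-1=6
CMP r1, #2  (cmp 6,2)
BNE start: taken
LDR r4, [r6] → r4=M[212]=29
XOR r4, r4, #19 → r4=29^19=14
ADD r6, r6, #4 → r6=212+4=216
SUB r1, r1, #1 → r1=6-1=5
CMP r1, #2  (cmp 5,2)
BNE start: taken
LDR r4, [r6] → r4=M[216]=25
XOR r4, r4, #19 → r4=25^19=10
ADD r6, r6, #4 → r6=216+4=220
SUB r1, r1, #1 → r1=5-1=4
CMP r1, #2  (cmp 4,2)
BNE start: taken
LDR r4, [r6] → r4=M[220]=17
XOR r4, r4, #19 → r4=17^19=2
ADD r6, r6, #4 → r6=220+4=224
SUB r1, r1, #1 → r1=4-1=3
CMP r1, #2  (cmp 3,2)
BNE start: taken
LDR r4, [r6] → r4=M[224]=28
XOR r4, r4, #19 → r4=28^19=15
ADD r6, r6, #4 → r6=224+4=228
SUB r1, r1, #1 → r1=3-1=2
CMP r1, #2  (cmp 2,2)
BNE start: not taken
STR r4, [216] → M[216]=15
halt.
Total executed instructions: 47.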